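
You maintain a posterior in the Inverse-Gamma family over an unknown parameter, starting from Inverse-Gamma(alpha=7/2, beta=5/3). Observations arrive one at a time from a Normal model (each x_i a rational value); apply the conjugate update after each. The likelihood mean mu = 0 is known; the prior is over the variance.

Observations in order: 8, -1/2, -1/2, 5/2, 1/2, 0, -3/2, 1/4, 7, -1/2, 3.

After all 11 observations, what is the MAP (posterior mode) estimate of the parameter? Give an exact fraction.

obs 1: x=8 → posterior Inverse-Gamma(4, 101/3)
obs 2: x=-1/2 → posterior Inverse-Gamma(9/2, 811/24)
obs 3: x=-1/2 → posterior Inverse-Gamma(5, 407/12)
obs 4: x=5/2 → posterior Inverse-Gamma(11/2, 889/24)
obs 5: x=1/2 → posterior Inverse-Gamma(6, 223/6)
obs 6: x=0 → posterior Inverse-Gamma(13/2, 223/6)
obs 7: x=-3/2 → posterior Inverse-Gamma(7, 919/24)
obs 8: x=1/4 → posterior Inverse-Gamma(15/2, 3679/96)
obs 9: x=7 → posterior Inverse-Gamma(8, 6031/96)
obs 10: x=-1/2 → posterior Inverse-Gamma(17/2, 6043/96)
obs 11: x=3 → posterior Inverse-Gamma(9, 6475/96)

1295/192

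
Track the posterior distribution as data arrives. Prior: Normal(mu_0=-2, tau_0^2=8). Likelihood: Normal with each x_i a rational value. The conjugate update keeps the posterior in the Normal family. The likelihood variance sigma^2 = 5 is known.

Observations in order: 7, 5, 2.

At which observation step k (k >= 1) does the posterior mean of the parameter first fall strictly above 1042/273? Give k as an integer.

k = 2

obs 1: x=7 → posterior Normal(46/13, 40/13)
obs 2: x=5 → posterior Normal(86/21, 40/21)
obs 3: x=2 → posterior Normal(102/29, 40/29)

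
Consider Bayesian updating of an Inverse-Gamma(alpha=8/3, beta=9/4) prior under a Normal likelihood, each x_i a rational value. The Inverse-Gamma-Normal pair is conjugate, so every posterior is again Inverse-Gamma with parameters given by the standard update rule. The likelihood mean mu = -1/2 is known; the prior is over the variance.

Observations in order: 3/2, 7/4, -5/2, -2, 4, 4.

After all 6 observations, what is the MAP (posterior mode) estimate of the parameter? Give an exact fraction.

579/128

obs 1: x=3/2 → posterior Inverse-Gamma(19/6, 17/4)
obs 2: x=7/4 → posterior Inverse-Gamma(11/3, 217/32)
obs 3: x=-5/2 → posterior Inverse-Gamma(25/6, 281/32)
obs 4: x=-2 → posterior Inverse-Gamma(14/3, 317/32)
obs 5: x=4 → posterior Inverse-Gamma(31/6, 641/32)
obs 6: x=4 → posterior Inverse-Gamma(17/3, 965/32)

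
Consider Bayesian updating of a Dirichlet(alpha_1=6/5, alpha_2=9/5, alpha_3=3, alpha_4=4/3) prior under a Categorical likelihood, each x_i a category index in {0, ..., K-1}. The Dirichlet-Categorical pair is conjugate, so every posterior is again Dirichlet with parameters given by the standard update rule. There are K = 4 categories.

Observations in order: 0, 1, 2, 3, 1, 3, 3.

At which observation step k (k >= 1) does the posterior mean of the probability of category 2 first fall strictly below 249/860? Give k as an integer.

k = 7

obs 1: x=0 → posterior Dirichlet(11/5, 9/5, 3, 4/3)
obs 2: x=1 → posterior Dirichlet(11/5, 14/5, 3, 4/3)
obs 3: x=2 → posterior Dirichlet(11/5, 14/5, 4, 4/3)
obs 4: x=3 → posterior Dirichlet(11/5, 14/5, 4, 7/3)
obs 5: x=1 → posterior Dirichlet(11/5, 19/5, 4, 7/3)
obs 6: x=3 → posterior Dirichlet(11/5, 19/5, 4, 10/3)
obs 7: x=3 → posterior Dirichlet(11/5, 19/5, 4, 13/3)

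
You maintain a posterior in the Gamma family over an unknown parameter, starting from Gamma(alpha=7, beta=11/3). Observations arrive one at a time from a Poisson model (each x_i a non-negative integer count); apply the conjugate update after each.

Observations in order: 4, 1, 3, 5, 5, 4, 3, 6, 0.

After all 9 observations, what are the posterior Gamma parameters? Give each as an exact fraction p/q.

alpha=38, beta=38/3

obs 1: x=4 → posterior Gamma(11, 14/3)
obs 2: x=1 → posterior Gamma(12, 17/3)
obs 3: x=3 → posterior Gamma(15, 20/3)
obs 4: x=5 → posterior Gamma(20, 23/3)
obs 5: x=5 → posterior Gamma(25, 26/3)
obs 6: x=4 → posterior Gamma(29, 29/3)
obs 7: x=3 → posterior Gamma(32, 32/3)
obs 8: x=6 → posterior Gamma(38, 35/3)
obs 9: x=0 → posterior Gamma(38, 38/3)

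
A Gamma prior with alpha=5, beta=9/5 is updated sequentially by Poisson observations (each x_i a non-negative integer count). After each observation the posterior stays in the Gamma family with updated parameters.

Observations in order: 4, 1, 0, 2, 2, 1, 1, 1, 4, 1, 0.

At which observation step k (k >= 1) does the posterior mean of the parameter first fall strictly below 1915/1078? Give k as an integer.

obs 1: x=4 → posterior Gamma(9, 14/5)
obs 2: x=1 → posterior Gamma(10, 19/5)
obs 3: x=0 → posterior Gamma(10, 24/5)
obs 4: x=2 → posterior Gamma(12, 29/5)
obs 5: x=2 → posterior Gamma(14, 34/5)
obs 6: x=1 → posterior Gamma(15, 39/5)
obs 7: x=1 → posterior Gamma(16, 44/5)
obs 8: x=1 → posterior Gamma(17, 49/5)
obs 9: x=4 → posterior Gamma(21, 54/5)
obs 10: x=1 → posterior Gamma(22, 59/5)
obs 11: x=0 → posterior Gamma(22, 64/5)

k = 8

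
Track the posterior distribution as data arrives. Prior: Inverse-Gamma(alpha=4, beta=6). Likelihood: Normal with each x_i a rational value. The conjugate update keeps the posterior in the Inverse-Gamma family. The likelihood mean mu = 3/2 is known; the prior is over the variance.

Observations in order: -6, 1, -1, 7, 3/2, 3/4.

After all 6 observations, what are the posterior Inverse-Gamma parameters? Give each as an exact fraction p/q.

obs 1: x=-6 → posterior Inverse-Gamma(9/2, 273/8)
obs 2: x=1 → posterior Inverse-Gamma(5, 137/4)
obs 3: x=-1 → posterior Inverse-Gamma(11/2, 299/8)
obs 4: x=7 → posterior Inverse-Gamma(6, 105/2)
obs 5: x=3/2 → posterior Inverse-Gamma(13/2, 105/2)
obs 6: x=3/4 → posterior Inverse-Gamma(7, 1689/32)

alpha=7, beta=1689/32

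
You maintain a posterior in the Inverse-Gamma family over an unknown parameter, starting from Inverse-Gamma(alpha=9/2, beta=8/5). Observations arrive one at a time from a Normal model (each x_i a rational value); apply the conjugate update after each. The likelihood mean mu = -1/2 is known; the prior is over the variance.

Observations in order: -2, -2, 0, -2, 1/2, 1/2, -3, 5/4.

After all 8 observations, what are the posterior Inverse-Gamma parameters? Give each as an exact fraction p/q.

obs 1: x=-2 → posterior Inverse-Gamma(5, 109/40)
obs 2: x=-2 → posterior Inverse-Gamma(11/2, 77/20)
obs 3: x=0 → posterior Inverse-Gamma(6, 159/40)
obs 4: x=-2 → posterior Inverse-Gamma(13/2, 51/10)
obs 5: x=1/2 → posterior Inverse-Gamma(7, 28/5)
obs 6: x=1/2 → posterior Inverse-Gamma(15/2, 61/10)
obs 7: x=-3 → posterior Inverse-Gamma(8, 369/40)
obs 8: x=5/4 → posterior Inverse-Gamma(17/2, 1721/160)

alpha=17/2, beta=1721/160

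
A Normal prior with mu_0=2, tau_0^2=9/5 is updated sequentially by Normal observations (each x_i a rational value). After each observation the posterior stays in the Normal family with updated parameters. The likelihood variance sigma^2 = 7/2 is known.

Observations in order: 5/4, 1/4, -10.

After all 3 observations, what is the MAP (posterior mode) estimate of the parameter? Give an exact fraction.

-83/89

obs 1: x=5/4 → posterior Normal(185/106, 63/53)
obs 2: x=1/4 → posterior Normal(97/71, 63/71)
obs 3: x=-10 → posterior Normal(-83/89, 63/89)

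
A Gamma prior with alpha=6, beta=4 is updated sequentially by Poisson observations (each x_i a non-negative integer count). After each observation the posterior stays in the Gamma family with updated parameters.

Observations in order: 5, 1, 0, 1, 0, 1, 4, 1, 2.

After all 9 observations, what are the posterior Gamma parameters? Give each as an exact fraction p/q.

alpha=21, beta=13

obs 1: x=5 → posterior Gamma(11, 5)
obs 2: x=1 → posterior Gamma(12, 6)
obs 3: x=0 → posterior Gamma(12, 7)
obs 4: x=1 → posterior Gamma(13, 8)
obs 5: x=0 → posterior Gamma(13, 9)
obs 6: x=1 → posterior Gamma(14, 10)
obs 7: x=4 → posterior Gamma(18, 11)
obs 8: x=1 → posterior Gamma(19, 12)
obs 9: x=2 → posterior Gamma(21, 13)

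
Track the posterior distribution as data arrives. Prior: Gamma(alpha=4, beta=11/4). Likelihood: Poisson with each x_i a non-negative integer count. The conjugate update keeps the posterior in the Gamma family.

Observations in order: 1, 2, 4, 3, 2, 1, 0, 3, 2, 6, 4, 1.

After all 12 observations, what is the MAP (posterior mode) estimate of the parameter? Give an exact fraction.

obs 1: x=1 → posterior Gamma(5, 15/4)
obs 2: x=2 → posterior Gamma(7, 19/4)
obs 3: x=4 → posterior Gamma(11, 23/4)
obs 4: x=3 → posterior Gamma(14, 27/4)
obs 5: x=2 → posterior Gamma(16, 31/4)
obs 6: x=1 → posterior Gamma(17, 35/4)
obs 7: x=0 → posterior Gamma(17, 39/4)
obs 8: x=3 → posterior Gamma(20, 43/4)
obs 9: x=2 → posterior Gamma(22, 47/4)
obs 10: x=6 → posterior Gamma(28, 51/4)
obs 11: x=4 → posterior Gamma(32, 55/4)
obs 12: x=1 → posterior Gamma(33, 59/4)

128/59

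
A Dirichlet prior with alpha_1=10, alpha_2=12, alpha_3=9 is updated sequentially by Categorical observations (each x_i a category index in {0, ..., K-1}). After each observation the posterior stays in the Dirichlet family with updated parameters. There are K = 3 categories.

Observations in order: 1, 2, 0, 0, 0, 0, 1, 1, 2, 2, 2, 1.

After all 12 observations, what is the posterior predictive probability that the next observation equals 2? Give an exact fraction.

obs 1: x=1 → posterior Dirichlet(10, 13, 9)
obs 2: x=2 → posterior Dirichlet(10, 13, 10)
obs 3: x=0 → posterior Dirichlet(11, 13, 10)
obs 4: x=0 → posterior Dirichlet(12, 13, 10)
obs 5: x=0 → posterior Dirichlet(13, 13, 10)
obs 6: x=0 → posterior Dirichlet(14, 13, 10)
obs 7: x=1 → posterior Dirichlet(14, 14, 10)
obs 8: x=1 → posterior Dirichlet(14, 15, 10)
obs 9: x=2 → posterior Dirichlet(14, 15, 11)
obs 10: x=2 → posterior Dirichlet(14, 15, 12)
obs 11: x=2 → posterior Dirichlet(14, 15, 13)
obs 12: x=1 → posterior Dirichlet(14, 16, 13)

13/43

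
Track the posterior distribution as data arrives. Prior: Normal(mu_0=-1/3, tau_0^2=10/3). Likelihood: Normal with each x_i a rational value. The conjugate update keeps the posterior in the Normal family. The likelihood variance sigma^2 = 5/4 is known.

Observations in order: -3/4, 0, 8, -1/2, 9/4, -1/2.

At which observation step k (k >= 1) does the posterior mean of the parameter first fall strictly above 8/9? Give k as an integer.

obs 1: x=-3/4 → posterior Normal(-7/11, 10/11)
obs 2: x=0 → posterior Normal(-7/19, 10/19)
obs 3: x=8 → posterior Normal(19/9, 10/27)
obs 4: x=-1/2 → posterior Normal(53/35, 2/7)
obs 5: x=9/4 → posterior Normal(71/43, 10/43)
obs 6: x=-1/2 → posterior Normal(67/51, 10/51)

k = 3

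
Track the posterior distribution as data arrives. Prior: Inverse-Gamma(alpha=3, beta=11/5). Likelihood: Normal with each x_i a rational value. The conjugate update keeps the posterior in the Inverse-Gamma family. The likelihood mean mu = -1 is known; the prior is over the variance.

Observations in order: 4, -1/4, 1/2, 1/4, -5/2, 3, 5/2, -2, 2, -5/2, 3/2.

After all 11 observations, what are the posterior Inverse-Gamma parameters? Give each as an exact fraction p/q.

alpha=17/2, beta=3311/80

obs 1: x=4 → posterior Inverse-Gamma(7/2, 147/10)
obs 2: x=-1/4 → posterior Inverse-Gamma(4, 2397/160)
obs 3: x=1/2 → posterior Inverse-Gamma(9/2, 2577/160)
obs 4: x=1/4 → posterior Inverse-Gamma(5, 1351/80)
obs 5: x=-5/2 → posterior Inverse-Gamma(11/2, 1441/80)
obs 6: x=3 → posterior Inverse-Gamma(6, 2081/80)
obs 7: x=5/2 → posterior Inverse-Gamma(13/2, 2571/80)
obs 8: x=-2 → posterior Inverse-Gamma(7, 2611/80)
obs 9: x=2 → posterior Inverse-Gamma(15/2, 2971/80)
obs 10: x=-5/2 → posterior Inverse-Gamma(8, 3061/80)
obs 11: x=3/2 → posterior Inverse-Gamma(17/2, 3311/80)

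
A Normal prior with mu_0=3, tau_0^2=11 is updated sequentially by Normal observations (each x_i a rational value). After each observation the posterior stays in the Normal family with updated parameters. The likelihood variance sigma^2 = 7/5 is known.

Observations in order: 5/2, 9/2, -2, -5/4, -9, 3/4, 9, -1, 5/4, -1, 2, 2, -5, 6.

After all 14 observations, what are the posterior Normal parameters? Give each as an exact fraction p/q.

mu_0=287/444, tau_0^2=11/111

obs 1: x=5/2 → posterior Normal(317/124, 77/62)
obs 2: x=9/2 → posterior Normal(406/117, 77/117)
obs 3: x=-2 → posterior Normal(74/43, 77/172)
obs 4: x=-5/4 → posterior Normal(909/908, 77/227)
obs 5: x=-9 → posterior Normal(-357/376, 77/282)
obs 6: x=3/4 → posterior Normal(-453/674, 77/337)
obs 7: x=9 → posterior Normal(537/784, 11/56)
obs 8: x=-1 → posterior Normal(427/894, 77/447)
obs 9: x=5/4 → posterior Normal(1129/2008, 77/502)
obs 10: x=-1 → posterior Normal(909/2228, 77/557)
obs 11: x=2 → posterior Normal(1349/2448, 77/612)
obs 12: x=2 → posterior Normal(1789/2668, 77/667)
obs 13: x=-5 → posterior Normal(689/2888, 77/722)
obs 14: x=6 → posterior Normal(287/444, 11/111)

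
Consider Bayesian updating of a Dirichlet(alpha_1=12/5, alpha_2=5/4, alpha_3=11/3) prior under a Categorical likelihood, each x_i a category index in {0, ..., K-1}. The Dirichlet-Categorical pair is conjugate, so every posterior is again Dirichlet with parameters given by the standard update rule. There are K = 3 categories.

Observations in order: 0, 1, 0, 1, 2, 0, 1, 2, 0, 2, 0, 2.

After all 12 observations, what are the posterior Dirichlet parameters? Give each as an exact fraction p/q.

alpha_1=37/5, alpha_2=17/4, alpha_3=23/3

obs 1: x=0 → posterior Dirichlet(17/5, 5/4, 11/3)
obs 2: x=1 → posterior Dirichlet(17/5, 9/4, 11/3)
obs 3: x=0 → posterior Dirichlet(22/5, 9/4, 11/3)
obs 4: x=1 → posterior Dirichlet(22/5, 13/4, 11/3)
obs 5: x=2 → posterior Dirichlet(22/5, 13/4, 14/3)
obs 6: x=0 → posterior Dirichlet(27/5, 13/4, 14/3)
obs 7: x=1 → posterior Dirichlet(27/5, 17/4, 14/3)
obs 8: x=2 → posterior Dirichlet(27/5, 17/4, 17/3)
obs 9: x=0 → posterior Dirichlet(32/5, 17/4, 17/3)
obs 10: x=2 → posterior Dirichlet(32/5, 17/4, 20/3)
obs 11: x=0 → posterior Dirichlet(37/5, 17/4, 20/3)
obs 12: x=2 → posterior Dirichlet(37/5, 17/4, 23/3)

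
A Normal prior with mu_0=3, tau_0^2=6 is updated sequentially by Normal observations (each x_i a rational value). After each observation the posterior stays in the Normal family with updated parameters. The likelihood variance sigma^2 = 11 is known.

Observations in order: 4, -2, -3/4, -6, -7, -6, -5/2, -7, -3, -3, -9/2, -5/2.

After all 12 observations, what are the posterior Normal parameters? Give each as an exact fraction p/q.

obs 1: x=4 → posterior Normal(57/17, 66/17)
obs 2: x=-2 → posterior Normal(45/23, 66/23)
obs 3: x=-3/4 → posterior Normal(81/58, 66/29)
obs 4: x=-6 → posterior Normal(9/70, 66/35)
obs 5: x=-7 → posterior Normal(-75/82, 66/41)
obs 6: x=-6 → posterior Normal(-147/94, 66/47)
obs 7: x=-5/2 → posterior Normal(-177/106, 66/53)
obs 8: x=-7 → posterior Normal(-261/118, 66/59)
obs 9: x=-3 → posterior Normal(-297/130, 66/65)
obs 10: x=-3 → posterior Normal(-333/142, 66/71)
obs 11: x=-9/2 → posterior Normal(-387/154, 6/7)
obs 12: x=-5/2 → posterior Normal(-417/166, 66/83)

mu_0=-417/166, tau_0^2=66/83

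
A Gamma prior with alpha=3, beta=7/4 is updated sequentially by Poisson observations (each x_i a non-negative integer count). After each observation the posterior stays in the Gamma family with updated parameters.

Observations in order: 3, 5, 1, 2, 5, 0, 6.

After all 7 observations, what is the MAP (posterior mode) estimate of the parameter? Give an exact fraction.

96/35

obs 1: x=3 → posterior Gamma(6, 11/4)
obs 2: x=5 → posterior Gamma(11, 15/4)
obs 3: x=1 → posterior Gamma(12, 19/4)
obs 4: x=2 → posterior Gamma(14, 23/4)
obs 5: x=5 → posterior Gamma(19, 27/4)
obs 6: x=0 → posterior Gamma(19, 31/4)
obs 7: x=6 → posterior Gamma(25, 35/4)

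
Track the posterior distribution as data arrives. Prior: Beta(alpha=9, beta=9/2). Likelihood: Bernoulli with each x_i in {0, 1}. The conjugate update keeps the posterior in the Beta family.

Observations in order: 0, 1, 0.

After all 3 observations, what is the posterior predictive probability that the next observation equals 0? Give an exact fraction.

obs 1: x=0 → posterior Beta(9, 11/2)
obs 2: x=1 → posterior Beta(10, 11/2)
obs 3: x=0 → posterior Beta(10, 13/2)

13/33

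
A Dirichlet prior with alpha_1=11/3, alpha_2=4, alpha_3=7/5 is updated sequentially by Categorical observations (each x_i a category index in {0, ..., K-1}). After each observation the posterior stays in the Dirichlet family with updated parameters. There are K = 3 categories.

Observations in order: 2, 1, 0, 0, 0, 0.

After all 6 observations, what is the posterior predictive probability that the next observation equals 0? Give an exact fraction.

115/226

obs 1: x=2 → posterior Dirichlet(11/3, 4, 12/5)
obs 2: x=1 → posterior Dirichlet(11/3, 5, 12/5)
obs 3: x=0 → posterior Dirichlet(14/3, 5, 12/5)
obs 4: x=0 → posterior Dirichlet(17/3, 5, 12/5)
obs 5: x=0 → posterior Dirichlet(20/3, 5, 12/5)
obs 6: x=0 → posterior Dirichlet(23/3, 5, 12/5)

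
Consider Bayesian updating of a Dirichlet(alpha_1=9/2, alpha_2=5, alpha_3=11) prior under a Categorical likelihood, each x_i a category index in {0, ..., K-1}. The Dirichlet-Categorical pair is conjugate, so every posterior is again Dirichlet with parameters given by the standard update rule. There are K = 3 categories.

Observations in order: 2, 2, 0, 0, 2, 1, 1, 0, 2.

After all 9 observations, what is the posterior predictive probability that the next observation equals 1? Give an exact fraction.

obs 1: x=2 → posterior Dirichlet(9/2, 5, 12)
obs 2: x=2 → posterior Dirichlet(9/2, 5, 13)
obs 3: x=0 → posterior Dirichlet(11/2, 5, 13)
obs 4: x=0 → posterior Dirichlet(13/2, 5, 13)
obs 5: x=2 → posterior Dirichlet(13/2, 5, 14)
obs 6: x=1 → posterior Dirichlet(13/2, 6, 14)
obs 7: x=1 → posterior Dirichlet(13/2, 7, 14)
obs 8: x=0 → posterior Dirichlet(15/2, 7, 14)
obs 9: x=2 → posterior Dirichlet(15/2, 7, 15)

14/59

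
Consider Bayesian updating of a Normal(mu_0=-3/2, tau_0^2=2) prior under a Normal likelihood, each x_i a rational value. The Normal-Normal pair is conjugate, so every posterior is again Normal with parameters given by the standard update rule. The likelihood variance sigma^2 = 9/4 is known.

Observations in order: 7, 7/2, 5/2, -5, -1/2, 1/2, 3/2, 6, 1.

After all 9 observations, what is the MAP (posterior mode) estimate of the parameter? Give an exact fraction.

79/54

obs 1: x=7 → posterior Normal(5/2, 18/17)
obs 2: x=7/2 → posterior Normal(141/50, 18/25)
obs 3: x=5/2 → posterior Normal(181/66, 6/11)
obs 4: x=-5 → posterior Normal(101/82, 18/41)
obs 5: x=-1/2 → posterior Normal(93/98, 18/49)
obs 6: x=1/2 → posterior Normal(101/114, 6/19)
obs 7: x=3/2 → posterior Normal(25/26, 18/65)
obs 8: x=6 → posterior Normal(221/146, 18/73)
obs 9: x=1 → posterior Normal(79/54, 2/9)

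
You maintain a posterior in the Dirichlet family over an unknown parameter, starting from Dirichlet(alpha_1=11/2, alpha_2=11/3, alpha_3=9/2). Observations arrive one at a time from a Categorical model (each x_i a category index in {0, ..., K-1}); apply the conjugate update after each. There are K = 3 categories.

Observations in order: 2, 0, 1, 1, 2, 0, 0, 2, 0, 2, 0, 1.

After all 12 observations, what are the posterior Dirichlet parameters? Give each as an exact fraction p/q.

obs 1: x=2 → posterior Dirichlet(11/2, 11/3, 11/2)
obs 2: x=0 → posterior Dirichlet(13/2, 11/3, 11/2)
obs 3: x=1 → posterior Dirichlet(13/2, 14/3, 11/2)
obs 4: x=1 → posterior Dirichlet(13/2, 17/3, 11/2)
obs 5: x=2 → posterior Dirichlet(13/2, 17/3, 13/2)
obs 6: x=0 → posterior Dirichlet(15/2, 17/3, 13/2)
obs 7: x=0 → posterior Dirichlet(17/2, 17/3, 13/2)
obs 8: x=2 → posterior Dirichlet(17/2, 17/3, 15/2)
obs 9: x=0 → posterior Dirichlet(19/2, 17/3, 15/2)
obs 10: x=2 → posterior Dirichlet(19/2, 17/3, 17/2)
obs 11: x=0 → posterior Dirichlet(21/2, 17/3, 17/2)
obs 12: x=1 → posterior Dirichlet(21/2, 20/3, 17/2)

alpha_1=21/2, alpha_2=20/3, alpha_3=17/2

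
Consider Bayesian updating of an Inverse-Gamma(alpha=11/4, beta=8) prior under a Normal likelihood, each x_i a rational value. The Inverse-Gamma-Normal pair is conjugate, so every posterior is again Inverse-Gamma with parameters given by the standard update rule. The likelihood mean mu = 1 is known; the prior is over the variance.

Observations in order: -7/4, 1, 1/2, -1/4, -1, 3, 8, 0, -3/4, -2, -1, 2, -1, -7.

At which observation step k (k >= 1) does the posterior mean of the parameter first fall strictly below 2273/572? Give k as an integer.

obs 1: x=-7/4 → posterior Inverse-Gamma(13/4, 377/32)
obs 2: x=1 → posterior Inverse-Gamma(15/4, 377/32)
obs 3: x=1/2 → posterior Inverse-Gamma(17/4, 381/32)
obs 4: x=-1/4 → posterior Inverse-Gamma(19/4, 203/16)
obs 5: x=-1 → posterior Inverse-Gamma(21/4, 235/16)
obs 6: x=3 → posterior Inverse-Gamma(23/4, 267/16)
obs 7: x=8 → posterior Inverse-Gamma(25/4, 659/16)
obs 8: x=0 → posterior Inverse-Gamma(27/4, 667/16)
obs 9: x=-3/4 → posterior Inverse-Gamma(29/4, 1383/32)
obs 10: x=-2 → posterior Inverse-Gamma(31/4, 1527/32)
obs 11: x=-1 → posterior Inverse-Gamma(33/4, 1591/32)
obs 12: x=2 → posterior Inverse-Gamma(35/4, 1607/32)
obs 13: x=-1 → posterior Inverse-Gamma(37/4, 1671/32)
obs 14: x=-7 → posterior Inverse-Gamma(39/4, 2695/32)

k = 3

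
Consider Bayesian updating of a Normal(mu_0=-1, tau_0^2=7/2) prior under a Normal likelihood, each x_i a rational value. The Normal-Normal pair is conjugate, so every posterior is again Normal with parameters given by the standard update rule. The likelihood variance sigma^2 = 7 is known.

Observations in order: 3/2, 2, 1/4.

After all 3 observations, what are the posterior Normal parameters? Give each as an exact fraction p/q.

obs 1: x=3/2 → posterior Normal(-1/6, 7/3)
obs 2: x=2 → posterior Normal(3/8, 7/4)
obs 3: x=1/4 → posterior Normal(7/20, 7/5)

mu_0=7/20, tau_0^2=7/5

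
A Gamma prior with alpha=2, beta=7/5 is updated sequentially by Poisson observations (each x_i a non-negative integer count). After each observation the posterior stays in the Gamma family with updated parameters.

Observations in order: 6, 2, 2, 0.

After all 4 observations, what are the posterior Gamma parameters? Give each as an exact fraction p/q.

obs 1: x=6 → posterior Gamma(8, 12/5)
obs 2: x=2 → posterior Gamma(10, 17/5)
obs 3: x=2 → posterior Gamma(12, 22/5)
obs 4: x=0 → posterior Gamma(12, 27/5)

alpha=12, beta=27/5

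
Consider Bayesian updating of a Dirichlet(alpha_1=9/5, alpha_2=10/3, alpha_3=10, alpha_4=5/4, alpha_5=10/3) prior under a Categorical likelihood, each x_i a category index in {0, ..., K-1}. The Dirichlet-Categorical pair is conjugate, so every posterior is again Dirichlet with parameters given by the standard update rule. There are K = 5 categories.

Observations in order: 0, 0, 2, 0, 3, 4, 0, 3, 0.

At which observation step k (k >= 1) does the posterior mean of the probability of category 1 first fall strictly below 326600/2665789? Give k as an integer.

obs 1: x=0 → posterior Dirichlet(14/5, 10/3, 10, 5/4, 10/3)
obs 2: x=0 → posterior Dirichlet(19/5, 10/3, 10, 5/4, 10/3)
obs 3: x=2 → posterior Dirichlet(19/5, 10/3, 11, 5/4, 10/3)
obs 4: x=0 → posterior Dirichlet(24/5, 10/3, 11, 5/4, 10/3)
obs 5: x=3 → posterior Dirichlet(24/5, 10/3, 11, 9/4, 10/3)
obs 6: x=4 → posterior Dirichlet(24/5, 10/3, 11, 9/4, 13/3)
obs 7: x=0 → posterior Dirichlet(29/5, 10/3, 11, 9/4, 13/3)
obs 8: x=3 → posterior Dirichlet(29/5, 10/3, 11, 13/4, 13/3)
obs 9: x=0 → posterior Dirichlet(34/5, 10/3, 11, 13/4, 13/3)

k = 8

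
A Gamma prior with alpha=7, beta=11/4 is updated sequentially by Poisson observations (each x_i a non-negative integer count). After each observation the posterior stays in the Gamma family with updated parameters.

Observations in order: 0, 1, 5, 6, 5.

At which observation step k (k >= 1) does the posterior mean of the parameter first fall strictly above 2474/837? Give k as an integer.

obs 1: x=0 → posterior Gamma(7, 15/4)
obs 2: x=1 → posterior Gamma(8, 19/4)
obs 3: x=5 → posterior Gamma(13, 23/4)
obs 4: x=6 → posterior Gamma(19, 27/4)
obs 5: x=5 → posterior Gamma(24, 31/4)

k = 5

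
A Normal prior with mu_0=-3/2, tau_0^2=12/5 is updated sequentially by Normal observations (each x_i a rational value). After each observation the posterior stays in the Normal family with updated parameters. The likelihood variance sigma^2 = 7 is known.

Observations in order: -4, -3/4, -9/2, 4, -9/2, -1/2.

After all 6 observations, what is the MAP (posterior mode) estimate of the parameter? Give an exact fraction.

-351/214

obs 1: x=-4 → posterior Normal(-201/94, 84/47)
obs 2: x=-3/4 → posterior Normal(-219/118, 84/59)
obs 3: x=-9/2 → posterior Normal(-327/142, 84/71)
obs 4: x=4 → posterior Normal(-231/166, 84/83)
obs 5: x=-9/2 → posterior Normal(-339/190, 84/95)
obs 6: x=-1/2 → posterior Normal(-351/214, 84/107)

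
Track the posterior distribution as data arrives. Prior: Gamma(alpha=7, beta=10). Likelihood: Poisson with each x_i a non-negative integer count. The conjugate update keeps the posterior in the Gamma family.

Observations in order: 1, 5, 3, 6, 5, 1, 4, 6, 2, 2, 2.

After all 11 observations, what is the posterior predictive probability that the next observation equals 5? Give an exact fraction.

obs 1: x=1 → posterior Gamma(8, 11)
obs 2: x=5 → posterior Gamma(13, 12)
obs 3: x=3 → posterior Gamma(16, 13)
obs 4: x=6 → posterior Gamma(22, 14)
obs 5: x=5 → posterior Gamma(27, 15)
obs 6: x=1 → posterior Gamma(28, 16)
obs 7: x=4 → posterior Gamma(32, 17)
obs 8: x=6 → posterior Gamma(38, 18)
obs 9: x=2 → posterior Gamma(40, 19)
obs 10: x=2 → posterior Gamma(42, 20)
obs 11: x=2 → posterior Gamma(44, 21)

146459373376679183237327884416808943672580622477993862868072849/3413490452516145045981313083290474143672458806861210985055649792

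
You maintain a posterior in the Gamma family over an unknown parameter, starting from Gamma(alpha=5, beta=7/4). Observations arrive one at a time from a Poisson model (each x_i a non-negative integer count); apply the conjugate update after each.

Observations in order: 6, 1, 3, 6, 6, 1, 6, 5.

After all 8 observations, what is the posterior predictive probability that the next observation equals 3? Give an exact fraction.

obs 1: x=6 → posterior Gamma(11, 11/4)
obs 2: x=1 → posterior Gamma(12, 15/4)
obs 3: x=3 → posterior Gamma(15, 19/4)
obs 4: x=6 → posterior Gamma(21, 23/4)
obs 5: x=6 → posterior Gamma(27, 27/4)
obs 6: x=1 → posterior Gamma(28, 31/4)
obs 7: x=6 → posterior Gamma(34, 35/4)
obs 8: x=5 → posterior Gamma(39, 39/4)

76816913404523450398345953678179672246774261864744631764869624508160/403343566675122500462878634623535631588559593930513766350645748813849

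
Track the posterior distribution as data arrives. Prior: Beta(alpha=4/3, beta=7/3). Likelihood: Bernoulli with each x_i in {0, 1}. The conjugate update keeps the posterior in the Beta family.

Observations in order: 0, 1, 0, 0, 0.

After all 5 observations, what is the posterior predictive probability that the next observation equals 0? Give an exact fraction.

19/26

obs 1: x=0 → posterior Beta(4/3, 10/3)
obs 2: x=1 → posterior Beta(7/3, 10/3)
obs 3: x=0 → posterior Beta(7/3, 13/3)
obs 4: x=0 → posterior Beta(7/3, 16/3)
obs 5: x=0 → posterior Beta(7/3, 19/3)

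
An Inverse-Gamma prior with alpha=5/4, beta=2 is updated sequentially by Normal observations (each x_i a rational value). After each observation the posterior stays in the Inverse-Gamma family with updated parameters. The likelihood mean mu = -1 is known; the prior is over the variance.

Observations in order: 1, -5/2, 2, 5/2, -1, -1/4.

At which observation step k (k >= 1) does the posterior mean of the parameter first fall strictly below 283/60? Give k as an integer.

k = 2

obs 1: x=1 → posterior Inverse-Gamma(7/4, 4)
obs 2: x=-5/2 → posterior Inverse-Gamma(9/4, 41/8)
obs 3: x=2 → posterior Inverse-Gamma(11/4, 77/8)
obs 4: x=5/2 → posterior Inverse-Gamma(13/4, 63/4)
obs 5: x=-1 → posterior Inverse-Gamma(15/4, 63/4)
obs 6: x=-1/4 → posterior Inverse-Gamma(17/4, 513/32)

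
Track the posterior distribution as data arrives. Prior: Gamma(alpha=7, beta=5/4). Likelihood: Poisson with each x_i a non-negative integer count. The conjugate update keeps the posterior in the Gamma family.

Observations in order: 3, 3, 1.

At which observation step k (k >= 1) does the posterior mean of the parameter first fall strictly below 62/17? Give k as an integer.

k = 3

obs 1: x=3 → posterior Gamma(10, 9/4)
obs 2: x=3 → posterior Gamma(13, 13/4)
obs 3: x=1 → posterior Gamma(14, 17/4)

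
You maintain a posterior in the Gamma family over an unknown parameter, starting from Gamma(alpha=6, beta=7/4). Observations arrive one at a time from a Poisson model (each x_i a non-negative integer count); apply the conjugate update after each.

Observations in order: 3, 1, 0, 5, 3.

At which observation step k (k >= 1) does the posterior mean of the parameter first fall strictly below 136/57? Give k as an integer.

k = 3

obs 1: x=3 → posterior Gamma(9, 11/4)
obs 2: x=1 → posterior Gamma(10, 15/4)
obs 3: x=0 → posterior Gamma(10, 19/4)
obs 4: x=5 → posterior Gamma(15, 23/4)
obs 5: x=3 → posterior Gamma(18, 27/4)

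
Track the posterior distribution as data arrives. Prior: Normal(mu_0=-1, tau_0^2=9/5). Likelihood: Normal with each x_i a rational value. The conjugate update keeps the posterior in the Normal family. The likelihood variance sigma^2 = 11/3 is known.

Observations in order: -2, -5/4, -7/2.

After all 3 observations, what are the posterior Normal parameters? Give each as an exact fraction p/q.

mu_0=-949/544, tau_0^2=99/136

obs 1: x=-2 → posterior Normal(-109/82, 99/82)
obs 2: x=-5/4 → posterior Normal(-571/436, 99/109)
obs 3: x=-7/2 → posterior Normal(-949/544, 99/136)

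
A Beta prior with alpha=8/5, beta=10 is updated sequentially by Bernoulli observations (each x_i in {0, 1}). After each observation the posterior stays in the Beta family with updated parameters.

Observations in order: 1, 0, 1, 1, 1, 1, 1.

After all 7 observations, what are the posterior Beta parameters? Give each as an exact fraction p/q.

alpha=38/5, beta=11

obs 1: x=1 → posterior Beta(13/5, 10)
obs 2: x=0 → posterior Beta(13/5, 11)
obs 3: x=1 → posterior Beta(18/5, 11)
obs 4: x=1 → posterior Beta(23/5, 11)
obs 5: x=1 → posterior Beta(28/5, 11)
obs 6: x=1 → posterior Beta(33/5, 11)
obs 7: x=1 → posterior Beta(38/5, 11)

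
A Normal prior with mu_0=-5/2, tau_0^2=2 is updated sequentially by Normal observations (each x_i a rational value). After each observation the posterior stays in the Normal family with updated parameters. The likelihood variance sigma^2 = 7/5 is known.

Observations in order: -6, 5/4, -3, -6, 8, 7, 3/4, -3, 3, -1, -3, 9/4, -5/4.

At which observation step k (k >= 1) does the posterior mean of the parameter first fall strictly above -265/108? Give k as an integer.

k = 2

obs 1: x=-6 → posterior Normal(-155/34, 14/17)
obs 2: x=5/4 → posterior Normal(-65/27, 14/27)
obs 3: x=-3 → posterior Normal(-95/37, 14/37)
obs 4: x=-6 → posterior Normal(-155/47, 14/47)
obs 5: x=8 → posterior Normal(-25/19, 14/57)
obs 6: x=7 → posterior Normal(-5/67, 14/67)
obs 7: x=3/4 → posterior Normal(5/154, 2/11)
obs 8: x=-3 → posterior Normal(-55/174, 14/87)
obs 9: x=3 → posterior Normal(5/194, 14/97)
obs 10: x=-1 → posterior Normal(-15/214, 14/107)
obs 11: x=-3 → posterior Normal(-25/78, 14/117)
obs 12: x=9/4 → posterior Normal(-15/127, 14/127)
obs 13: x=-5/4 → posterior Normal(-55/274, 14/137)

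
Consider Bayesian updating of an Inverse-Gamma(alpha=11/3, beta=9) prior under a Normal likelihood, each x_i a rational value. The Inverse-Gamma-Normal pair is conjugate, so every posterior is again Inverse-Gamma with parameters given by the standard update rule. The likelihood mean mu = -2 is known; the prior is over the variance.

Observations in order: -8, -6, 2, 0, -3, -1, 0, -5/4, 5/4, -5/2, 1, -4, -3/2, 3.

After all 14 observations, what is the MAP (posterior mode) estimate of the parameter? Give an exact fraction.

obs 1: x=-8 → posterior Inverse-Gamma(25/6, 27)
obs 2: x=-6 → posterior Inverse-Gamma(14/3, 35)
obs 3: x=2 → posterior Inverse-Gamma(31/6, 43)
obs 4: x=0 → posterior Inverse-Gamma(17/3, 45)
obs 5: x=-3 → posterior Inverse-Gamma(37/6, 91/2)
obs 6: x=-1 → posterior Inverse-Gamma(20/3, 46)
obs 7: x=0 → posterior Inverse-Gamma(43/6, 48)
obs 8: x=-5/4 → posterior Inverse-Gamma(23/3, 1545/32)
obs 9: x=5/4 → posterior Inverse-Gamma(49/6, 857/16)
obs 10: x=-5/2 → posterior Inverse-Gamma(26/3, 859/16)
obs 11: x=1 → posterior Inverse-Gamma(55/6, 931/16)
obs 12: x=-4 → posterior Inverse-Gamma(29/3, 963/16)
obs 13: x=-3/2 → posterior Inverse-Gamma(61/6, 965/16)
obs 14: x=3 → posterior Inverse-Gamma(32/3, 1165/16)

699/112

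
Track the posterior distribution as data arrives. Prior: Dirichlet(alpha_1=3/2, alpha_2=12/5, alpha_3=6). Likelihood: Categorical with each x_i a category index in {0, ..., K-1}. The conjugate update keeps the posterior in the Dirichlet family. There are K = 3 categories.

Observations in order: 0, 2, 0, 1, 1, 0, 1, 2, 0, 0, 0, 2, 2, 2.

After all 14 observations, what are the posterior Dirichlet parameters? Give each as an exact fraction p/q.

alpha_1=15/2, alpha_2=27/5, alpha_3=11

obs 1: x=0 → posterior Dirichlet(5/2, 12/5, 6)
obs 2: x=2 → posterior Dirichlet(5/2, 12/5, 7)
obs 3: x=0 → posterior Dirichlet(7/2, 12/5, 7)
obs 4: x=1 → posterior Dirichlet(7/2, 17/5, 7)
obs 5: x=1 → posterior Dirichlet(7/2, 22/5, 7)
obs 6: x=0 → posterior Dirichlet(9/2, 22/5, 7)
obs 7: x=1 → posterior Dirichlet(9/2, 27/5, 7)
obs 8: x=2 → posterior Dirichlet(9/2, 27/5, 8)
obs 9: x=0 → posterior Dirichlet(11/2, 27/5, 8)
obs 10: x=0 → posterior Dirichlet(13/2, 27/5, 8)
obs 11: x=0 → posterior Dirichlet(15/2, 27/5, 8)
obs 12: x=2 → posterior Dirichlet(15/2, 27/5, 9)
obs 13: x=2 → posterior Dirichlet(15/2, 27/5, 10)
obs 14: x=2 → posterior Dirichlet(15/2, 27/5, 11)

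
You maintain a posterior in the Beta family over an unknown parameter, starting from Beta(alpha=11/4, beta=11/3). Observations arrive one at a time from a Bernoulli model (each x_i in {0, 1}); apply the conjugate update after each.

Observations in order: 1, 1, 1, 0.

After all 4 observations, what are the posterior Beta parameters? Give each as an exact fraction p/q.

obs 1: x=1 → posterior Beta(15/4, 11/3)
obs 2: x=1 → posterior Beta(19/4, 11/3)
obs 3: x=1 → posterior Beta(23/4, 11/3)
obs 4: x=0 → posterior Beta(23/4, 14/3)

alpha=23/4, beta=14/3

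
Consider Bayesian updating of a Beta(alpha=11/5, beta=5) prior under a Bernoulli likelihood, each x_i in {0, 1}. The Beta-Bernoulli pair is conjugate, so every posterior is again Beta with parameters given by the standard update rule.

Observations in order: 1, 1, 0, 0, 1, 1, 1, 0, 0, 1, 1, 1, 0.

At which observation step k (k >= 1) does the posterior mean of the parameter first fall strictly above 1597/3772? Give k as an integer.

k = 2

obs 1: x=1 → posterior Beta(16/5, 5)
obs 2: x=1 → posterior Beta(21/5, 5)
obs 3: x=0 → posterior Beta(21/5, 6)
obs 4: x=0 → posterior Beta(21/5, 7)
obs 5: x=1 → posterior Beta(26/5, 7)
obs 6: x=1 → posterior Beta(31/5, 7)
obs 7: x=1 → posterior Beta(36/5, 7)
obs 8: x=0 → posterior Beta(36/5, 8)
obs 9: x=0 → posterior Beta(36/5, 9)
obs 10: x=1 → posterior Beta(41/5, 9)
obs 11: x=1 → posterior Beta(46/5, 9)
obs 12: x=1 → posterior Beta(51/5, 9)
obs 13: x=0 → posterior Beta(51/5, 10)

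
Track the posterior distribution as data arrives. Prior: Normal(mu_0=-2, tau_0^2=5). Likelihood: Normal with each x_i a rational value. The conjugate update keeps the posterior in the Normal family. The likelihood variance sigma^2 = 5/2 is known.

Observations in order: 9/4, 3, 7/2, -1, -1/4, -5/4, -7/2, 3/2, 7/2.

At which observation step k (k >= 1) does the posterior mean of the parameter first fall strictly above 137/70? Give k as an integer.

obs 1: x=9/4 → posterior Normal(5/6, 5/3)
obs 2: x=3 → posterior Normal(17/10, 1)
obs 3: x=7/2 → posterior Normal(31/14, 5/7)
obs 4: x=-1 → posterior Normal(3/2, 5/9)
obs 5: x=-1/4 → posterior Normal(13/11, 5/11)
obs 6: x=-5/4 → posterior Normal(21/26, 5/13)
obs 7: x=-7/2 → posterior Normal(7/30, 1/3)
obs 8: x=3/2 → posterior Normal(13/34, 5/17)
obs 9: x=7/2 → posterior Normal(27/38, 5/19)

k = 3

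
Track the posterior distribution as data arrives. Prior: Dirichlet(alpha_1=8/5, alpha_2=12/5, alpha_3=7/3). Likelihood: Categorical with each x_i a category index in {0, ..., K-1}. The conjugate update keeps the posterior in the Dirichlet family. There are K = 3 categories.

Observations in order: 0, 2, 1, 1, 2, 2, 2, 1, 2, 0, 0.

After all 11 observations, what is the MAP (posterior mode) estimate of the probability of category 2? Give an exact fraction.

19/43

obs 1: x=0 → posterior Dirichlet(13/5, 12/5, 7/3)
obs 2: x=2 → posterior Dirichlet(13/5, 12/5, 10/3)
obs 3: x=1 → posterior Dirichlet(13/5, 17/5, 10/3)
obs 4: x=1 → posterior Dirichlet(13/5, 22/5, 10/3)
obs 5: x=2 → posterior Dirichlet(13/5, 22/5, 13/3)
obs 6: x=2 → posterior Dirichlet(13/5, 22/5, 16/3)
obs 7: x=2 → posterior Dirichlet(13/5, 22/5, 19/3)
obs 8: x=1 → posterior Dirichlet(13/5, 27/5, 19/3)
obs 9: x=2 → posterior Dirichlet(13/5, 27/5, 22/3)
obs 10: x=0 → posterior Dirichlet(18/5, 27/5, 22/3)
obs 11: x=0 → posterior Dirichlet(23/5, 27/5, 22/3)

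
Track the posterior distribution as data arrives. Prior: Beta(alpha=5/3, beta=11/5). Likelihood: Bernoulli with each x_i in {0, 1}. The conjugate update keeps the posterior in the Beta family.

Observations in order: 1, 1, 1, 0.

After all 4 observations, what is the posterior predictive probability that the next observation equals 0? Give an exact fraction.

obs 1: x=1 → posterior Beta(8/3, 11/5)
obs 2: x=1 → posterior Beta(11/3, 11/5)
obs 3: x=1 → posterior Beta(14/3, 11/5)
obs 4: x=0 → posterior Beta(14/3, 16/5)

24/59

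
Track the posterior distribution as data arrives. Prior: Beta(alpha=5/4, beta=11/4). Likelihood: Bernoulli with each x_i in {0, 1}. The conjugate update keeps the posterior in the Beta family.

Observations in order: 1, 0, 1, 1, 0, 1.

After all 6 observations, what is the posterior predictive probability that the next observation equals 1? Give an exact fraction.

obs 1: x=1 → posterior Beta(9/4, 11/4)
obs 2: x=0 → posterior Beta(9/4, 15/4)
obs 3: x=1 → posterior Beta(13/4, 15/4)
obs 4: x=1 → posterior Beta(17/4, 15/4)
obs 5: x=0 → posterior Beta(17/4, 19/4)
obs 6: x=1 → posterior Beta(21/4, 19/4)

21/40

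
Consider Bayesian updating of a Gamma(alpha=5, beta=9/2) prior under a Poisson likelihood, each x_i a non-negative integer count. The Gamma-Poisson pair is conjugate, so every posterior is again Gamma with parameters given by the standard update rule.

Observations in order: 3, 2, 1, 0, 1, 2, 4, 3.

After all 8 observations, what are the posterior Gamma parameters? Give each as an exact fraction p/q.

alpha=21, beta=25/2

obs 1: x=3 → posterior Gamma(8, 11/2)
obs 2: x=2 → posterior Gamma(10, 13/2)
obs 3: x=1 → posterior Gamma(11, 15/2)
obs 4: x=0 → posterior Gamma(11, 17/2)
obs 5: x=1 → posterior Gamma(12, 19/2)
obs 6: x=2 → posterior Gamma(14, 21/2)
obs 7: x=4 → posterior Gamma(18, 23/2)
obs 8: x=3 → posterior Gamma(21, 25/2)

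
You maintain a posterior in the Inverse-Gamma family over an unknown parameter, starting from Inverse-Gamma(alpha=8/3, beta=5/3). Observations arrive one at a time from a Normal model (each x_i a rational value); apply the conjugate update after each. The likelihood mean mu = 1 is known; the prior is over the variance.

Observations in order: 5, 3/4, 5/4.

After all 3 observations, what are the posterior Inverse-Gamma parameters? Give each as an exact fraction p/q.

obs 1: x=5 → posterior Inverse-Gamma(19/6, 29/3)
obs 2: x=3/4 → posterior Inverse-Gamma(11/3, 931/96)
obs 3: x=5/4 → posterior Inverse-Gamma(25/6, 467/48)

alpha=25/6, beta=467/48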